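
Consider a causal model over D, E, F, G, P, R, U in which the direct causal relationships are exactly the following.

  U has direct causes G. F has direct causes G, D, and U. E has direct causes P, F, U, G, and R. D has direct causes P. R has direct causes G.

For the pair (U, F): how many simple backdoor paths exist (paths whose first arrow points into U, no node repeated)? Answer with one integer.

A backdoor path from U to F is any simple undirected path whose first edge points into U (i.e. leaves U via a parent).
Parents of U: {G}.
Enumerating:
  P1: U <- G -> R -> E <- P -> D -> F
  P2: U <- G -> R -> E <- F
  P3: U <- G -> F
  P4: U <- G -> E <- P -> D -> F
  P5: U <- G -> E <- F
That exhausts the simple backdoor paths. Count: 5.

5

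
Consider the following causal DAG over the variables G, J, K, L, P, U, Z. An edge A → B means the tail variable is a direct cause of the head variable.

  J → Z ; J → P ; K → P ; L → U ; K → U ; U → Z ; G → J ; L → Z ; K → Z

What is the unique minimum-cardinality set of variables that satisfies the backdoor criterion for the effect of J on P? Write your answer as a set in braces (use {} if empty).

Variables eligible for adjustment (non-descendants of J, excluding J and P): {G, K, L, U}.
Backdoor paths from J to P:
  (none)
With no backdoor paths the empty set already satisfies the criterion, and it is trivially minimal.

{}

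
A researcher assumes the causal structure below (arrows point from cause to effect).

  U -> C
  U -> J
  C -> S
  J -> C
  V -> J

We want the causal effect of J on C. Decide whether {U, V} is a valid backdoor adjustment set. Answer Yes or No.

Yes

Backdoor paths from J to C (paths whose first edge points into J):
  P1: J <- U -> C
Condition 1 (no descendant of J in the set): holds — descendants of J are {C, S}; none are in {U, V}.
Condition 2 (every backdoor path blocked by {U, V}):
  P1: blocked at fork node U ∈ conditioning set.
{U, V} satisfies the backdoor criterion.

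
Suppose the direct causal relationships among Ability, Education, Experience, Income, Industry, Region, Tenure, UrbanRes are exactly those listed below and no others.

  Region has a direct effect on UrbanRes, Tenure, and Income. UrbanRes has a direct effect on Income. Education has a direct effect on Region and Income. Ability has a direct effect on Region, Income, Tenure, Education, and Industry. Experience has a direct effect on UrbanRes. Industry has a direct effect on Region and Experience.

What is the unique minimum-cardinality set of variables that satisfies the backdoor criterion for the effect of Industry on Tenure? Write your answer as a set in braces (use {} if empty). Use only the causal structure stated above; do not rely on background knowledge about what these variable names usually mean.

{Ability}

Variables eligible for adjustment (non-descendants of Industry, excluding Industry and Tenure): {Ability, Education}.
Backdoor paths from Industry to Tenure:
  P1: Industry <- Ability -> Education -> Region -> Tenure
  P2: Industry <- Ability -> Education -> Income <- Region -> Tenure
  P3: Industry <- Ability -> Education -> Income <- UrbanRes <- Region -> Tenure
  P4: Industry <- Ability -> Region -> Tenure
  P5: Industry <- Ability -> Tenure
  P6: Industry <- Ability -> Income <- Education -> Region -> Tenure
  P7: Industry <- Ability -> Income <- Region -> Tenure
  P8: Industry <- Ability -> Income <- UrbanRes <- Region -> Tenure
The empty set is not sufficient: P1 (Industry <- Ability -> Education -> Region -> Tenure) has no collider blocking it and no conditioned non-collider, so it is open.
Try {Ability}:
  P1: blocked at fork node Ability ∈ conditioning set.
  P2: blocked at fork node Ability ∈ conditioning set.
  P3: blocked at fork node Ability ∈ conditioning set.
  P4: blocked at fork node Ability ∈ conditioning set.
  P5: blocked at fork node Ability ∈ conditioning set.
  P6: blocked at fork node Ability ∈ conditioning set.
  P7: blocked at fork node Ability ∈ conditioning set.
  P8: blocked at fork node Ability ∈ conditioning set.
{Ability} contains no descendant of Industry and blocks every backdoor path.
No other singleton works — e.g. {Education} leaves P4 open — so {Ability} is the unique smallest valid adjustment set.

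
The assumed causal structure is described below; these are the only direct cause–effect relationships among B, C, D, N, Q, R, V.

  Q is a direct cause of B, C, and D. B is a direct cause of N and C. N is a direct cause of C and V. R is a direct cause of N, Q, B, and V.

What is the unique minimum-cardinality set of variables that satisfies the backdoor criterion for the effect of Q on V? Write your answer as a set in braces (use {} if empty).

{R}

Variables eligible for adjustment (non-descendants of Q, excluding Q and V): {R}.
Backdoor paths from Q to V:
  P1: Q <- R -> B -> N -> V
  P2: Q <- R -> B -> C <- N -> V
  P3: Q <- R -> N -> V
  P4: Q <- R -> V
The empty set is not sufficient: P1 (Q <- R -> B -> N -> V) has no collider blocking it and no conditioned non-collider, so it is open.
Try {R}:
  P1: blocked at fork node R ∈ conditioning set.
  P2: blocked at fork node R ∈ conditioning set.
  P3: blocked at fork node R ∈ conditioning set.
  P4: blocked at fork node R ∈ conditioning set.
{R} contains no descendant of Q and blocks every backdoor path.
{R} is the unique smallest valid adjustment set.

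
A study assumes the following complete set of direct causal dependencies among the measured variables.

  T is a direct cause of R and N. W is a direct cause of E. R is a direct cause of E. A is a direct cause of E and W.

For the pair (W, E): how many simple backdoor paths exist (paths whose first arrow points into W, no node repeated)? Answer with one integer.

1

A backdoor path from W to E is any simple undirected path whose first edge points into W (i.e. leaves W via a parent).
Parents of W: {A}.
Enumerating:
  P1: W <- A -> E
That exhausts the simple backdoor paths. Count: 1.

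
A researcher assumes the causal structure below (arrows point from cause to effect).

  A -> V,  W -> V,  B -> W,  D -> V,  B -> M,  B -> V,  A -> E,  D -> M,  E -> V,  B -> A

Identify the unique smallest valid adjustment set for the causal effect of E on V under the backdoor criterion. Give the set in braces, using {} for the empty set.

Variables eligible for adjustment (non-descendants of E, excluding E and V): {A, B, D, M, W}.
Backdoor paths from E to V:
  P1: E <- A <- B -> M <- D -> V
  P2: E <- A <- B -> W -> V
  P3: E <- A <- B -> V
  P4: E <- A -> V
The empty set is not sufficient: P2 (E <- A <- B -> W -> V) has no collider blocking it and no conditioned non-collider, so it is open.
Try {A}:
  P1: blocked at chain node A ∈ conditioning set.
  P2: blocked at chain node A ∈ conditioning set.
  P3: blocked at chain node A ∈ conditioning set.
  P4: blocked at fork node A ∈ conditioning set.
{A} contains no descendant of E and blocks every backdoor path.
No other singleton works — e.g. {D} leaves P2 open — so {A} is the unique smallest valid adjustment set.

{A}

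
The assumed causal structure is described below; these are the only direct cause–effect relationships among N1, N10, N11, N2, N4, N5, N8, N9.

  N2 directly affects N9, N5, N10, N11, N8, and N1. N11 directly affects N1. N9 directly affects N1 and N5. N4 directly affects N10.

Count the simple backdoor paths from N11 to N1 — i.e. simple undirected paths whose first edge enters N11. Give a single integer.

A backdoor path from N11 to N1 is any simple undirected path whose first edge points into N11 (i.e. leaves N11 via a parent).
Parents of N11: {N2}.
Enumerating:
  P1: N11 <- N2 -> N9 -> N1
  P2: N11 <- N2 -> N1
  P3: N11 <- N2 -> N5 <- N9 -> N1
That exhausts the simple backdoor paths. Count: 3.

3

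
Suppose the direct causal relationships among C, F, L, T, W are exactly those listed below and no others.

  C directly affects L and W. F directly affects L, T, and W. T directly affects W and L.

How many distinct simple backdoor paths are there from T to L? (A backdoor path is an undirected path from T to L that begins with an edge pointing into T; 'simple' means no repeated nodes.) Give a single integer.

A backdoor path from T to L is any simple undirected path whose first edge points into T (i.e. leaves T via a parent).
Parents of T: {F}.
Enumerating:
  P1: T <- F -> W <- C -> L
  P2: T <- F -> L
That exhausts the simple backdoor paths. Count: 2.

2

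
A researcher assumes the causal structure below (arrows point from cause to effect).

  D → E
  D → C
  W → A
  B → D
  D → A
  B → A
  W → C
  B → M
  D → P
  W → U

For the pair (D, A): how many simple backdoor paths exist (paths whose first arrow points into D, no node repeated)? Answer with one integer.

1

A backdoor path from D to A is any simple undirected path whose first edge points into D (i.e. leaves D via a parent).
Parents of D: {B}.
Enumerating:
  P1: D <- B -> A
That exhausts the simple backdoor paths. Count: 1.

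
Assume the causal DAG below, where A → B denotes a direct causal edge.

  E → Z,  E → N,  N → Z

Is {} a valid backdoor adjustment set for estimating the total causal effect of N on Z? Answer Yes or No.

No

Backdoor paths from N to Z (paths whose first edge points into N):
  P1: N <- E -> Z
Condition 1 (no descendant of N in the set): holds — descendants of N are {Z}; none are in {}.
Condition 2 (every backdoor path blocked by {}):
  P1: open — no interior node is in the conditioning set.
{} does not satisfy the backdoor criterion.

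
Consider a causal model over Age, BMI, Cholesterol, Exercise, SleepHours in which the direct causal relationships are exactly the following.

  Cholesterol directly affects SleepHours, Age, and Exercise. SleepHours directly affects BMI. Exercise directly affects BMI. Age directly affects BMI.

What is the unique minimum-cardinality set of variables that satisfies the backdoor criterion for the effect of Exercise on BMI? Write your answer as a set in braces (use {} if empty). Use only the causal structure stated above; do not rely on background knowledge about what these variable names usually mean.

Variables eligible for adjustment (non-descendants of Exercise, excluding Exercise and BMI): {Age, Cholesterol, SleepHours}.
Backdoor paths from Exercise to BMI:
  P1: Exercise <- Cholesterol -> SleepHours -> BMI
  P2: Exercise <- Cholesterol -> Age -> BMI
The empty set is not sufficient: P1 (Exercise <- Cholesterol -> SleepHours -> BMI) has no collider blocking it and no conditioned non-collider, so it is open.
Try {Cholesterol}:
  P1: blocked at fork node Cholesterol ∈ conditioning set.
  P2: blocked at fork node Cholesterol ∈ conditioning set.
{Cholesterol} contains no descendant of Exercise and blocks every backdoor path.
No other singleton works — e.g. {SleepHours} leaves P2 open — so {Cholesterol} is the unique smallest valid adjustment set.

{Cholesterol}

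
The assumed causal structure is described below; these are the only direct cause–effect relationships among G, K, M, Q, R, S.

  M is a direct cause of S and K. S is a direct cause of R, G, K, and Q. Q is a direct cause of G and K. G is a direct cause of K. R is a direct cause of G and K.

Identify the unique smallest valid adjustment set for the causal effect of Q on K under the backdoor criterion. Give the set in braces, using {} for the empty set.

Variables eligible for adjustment (non-descendants of Q, excluding Q and K): {M, R, S}.
Backdoor paths from Q to K:
  P1: Q <- S <- M -> K
  P2: Q <- S -> R -> G -> K
  P3: Q <- S -> R -> K
  P4: Q <- S -> G <- R -> K
  P5: Q <- S -> G -> K
  P6: Q <- S -> K
The empty set is not sufficient: P1 (Q <- S <- M -> K) has no collider blocking it and no conditioned non-collider, so it is open.
Try {S}:
  P1: blocked at chain node S ∈ conditioning set.
  P2: blocked at fork node S ∈ conditioning set.
  P3: blocked at fork node S ∈ conditioning set.
  P4: blocked at fork node S ∈ conditioning set.
  P5: blocked at fork node S ∈ conditioning set.
  P6: blocked at fork node S ∈ conditioning set.
{S} contains no descendant of Q and blocks every backdoor path.
No other singleton works — e.g. {M} leaves P2 open — so {S} is the unique smallest valid adjustment set.

{S}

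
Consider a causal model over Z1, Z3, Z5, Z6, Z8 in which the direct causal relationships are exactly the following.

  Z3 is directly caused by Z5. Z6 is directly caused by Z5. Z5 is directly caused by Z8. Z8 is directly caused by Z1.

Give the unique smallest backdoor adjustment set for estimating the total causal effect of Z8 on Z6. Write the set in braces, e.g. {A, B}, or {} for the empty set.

Variables eligible for adjustment (non-descendants of Z8, excluding Z8 and Z6): {Z1}.
Backdoor paths from Z8 to Z6:
  (none)
With no backdoor paths the empty set already satisfies the criterion, and it is trivially minimal.

{}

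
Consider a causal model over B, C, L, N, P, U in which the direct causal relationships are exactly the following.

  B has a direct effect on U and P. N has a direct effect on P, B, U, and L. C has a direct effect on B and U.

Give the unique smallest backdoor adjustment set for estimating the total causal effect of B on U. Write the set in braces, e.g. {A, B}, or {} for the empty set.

{C, N}

Variables eligible for adjustment (non-descendants of B, excluding B and U): {C, L, N}.
Backdoor paths from B to U:
  P1: B <- C -> U
  P2: B <- N -> U
The empty set is not sufficient: P1 (B <- C -> U) has no collider blocking it and no conditioned non-collider, so it is open.
Try {C, N}:
  P1: blocked at fork node C ∈ conditioning set.
  P2: blocked at fork node N ∈ conditioning set.
{C, N} contains no descendant of B and blocks every backdoor path.
Every element of {C, N} is needed (dropping C leaves P1 open; dropping N leaves P2 open), so no proper subset is valid.
Among all size-2 subsets of the eligible variables, only {C, N} blocks every backdoor path, so it is the unique smallest valid adjustment set.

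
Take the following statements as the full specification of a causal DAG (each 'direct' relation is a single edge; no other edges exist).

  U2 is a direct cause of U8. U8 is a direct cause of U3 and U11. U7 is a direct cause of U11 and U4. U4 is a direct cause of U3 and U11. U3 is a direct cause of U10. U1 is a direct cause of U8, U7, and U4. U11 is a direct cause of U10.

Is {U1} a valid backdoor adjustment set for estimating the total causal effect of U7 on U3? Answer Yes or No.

Yes

Backdoor paths from U7 to U3 (paths whose first edge points into U7):
  P1: U7 <- U1 -> U8 -> U11 <- U4 -> U3
  P2: U7 <- U1 -> U8 -> U11 -> U10 <- U3
  P3: U7 <- U1 -> U8 -> U3
  P4: U7 <- U1 -> U4 -> U11 <- U8 -> U3
  P5: U7 <- U1 -> U4 -> U11 -> U10 <- U3
  P6: U7 <- U1 -> U4 -> U3
Condition 1 (no descendant of U7 in the set): holds — descendants of U7 are {U10, U11, U3, U4}; none are in {U1}.
Condition 2 (every backdoor path blocked by {U1}):
  P1: blocked at fork node U1 ∈ conditioning set.
  P2: blocked at fork node U1 ∈ conditioning set.
  P3: blocked at fork node U1 ∈ conditioning set.
  P4: blocked at fork node U1 ∈ conditioning set.
  P5: blocked at fork node U1 ∈ conditioning set.
  P6: blocked at fork node U1 ∈ conditioning set.
{U1} satisfies the backdoor criterion.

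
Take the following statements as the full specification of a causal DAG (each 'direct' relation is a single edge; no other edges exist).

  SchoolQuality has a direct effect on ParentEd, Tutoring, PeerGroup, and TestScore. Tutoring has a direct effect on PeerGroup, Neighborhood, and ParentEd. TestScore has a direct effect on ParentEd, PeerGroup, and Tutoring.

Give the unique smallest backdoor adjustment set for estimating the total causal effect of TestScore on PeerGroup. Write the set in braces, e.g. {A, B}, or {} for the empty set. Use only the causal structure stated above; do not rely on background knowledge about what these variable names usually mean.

Variables eligible for adjustment (non-descendants of TestScore, excluding TestScore and PeerGroup): {SchoolQuality}.
Backdoor paths from TestScore to PeerGroup:
  P1: TestScore <- SchoolQuality -> Tutoring -> PeerGroup
  P2: TestScore <- SchoolQuality -> PeerGroup
  P3: TestScore <- SchoolQuality -> ParentEd <- Tutoring -> PeerGroup
The empty set is not sufficient: P1 (TestScore <- SchoolQuality -> Tutoring -> PeerGroup) has no collider blocking it and no conditioned non-collider, so it is open.
Try {SchoolQuality}:
  P1: blocked at fork node SchoolQuality ∈ conditioning set.
  P2: blocked at fork node SchoolQuality ∈ conditioning set.
  P3: blocked at fork node SchoolQuality ∈ conditioning set.
{SchoolQuality} contains no descendant of TestScore and blocks every backdoor path.
{SchoolQuality} is the unique smallest valid adjustment set.

{SchoolQuality}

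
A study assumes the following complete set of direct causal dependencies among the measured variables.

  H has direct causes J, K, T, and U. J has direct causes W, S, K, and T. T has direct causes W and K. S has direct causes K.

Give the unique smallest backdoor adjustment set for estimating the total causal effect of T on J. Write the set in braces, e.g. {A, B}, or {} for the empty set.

Variables eligible for adjustment (non-descendants of T, excluding T and J): {K, S, U, W}.
Backdoor paths from T to J:
  P1: T <- K -> S -> J
  P2: T <- K -> J
  P3: T <- K -> H <- J
  P4: T <- W -> J
The empty set is not sufficient: P1 (T <- K -> S -> J) has no collider blocking it and no conditioned non-collider, so it is open.
Try {K, W}:
  P1: blocked at fork node K ∈ conditioning set.
  P2: blocked at fork node K ∈ conditioning set.
  P3: blocked at fork node K ∈ conditioning set.
  P4: blocked at fork node W ∈ conditioning set.
{K, W} contains no descendant of T and blocks every backdoor path.
Every element of {K, W} is needed (dropping K leaves P1 open; dropping W leaves P4 open), so no proper subset is valid.
Among all size-2 subsets of the eligible variables, only {K, W} blocks every backdoor path, so it is the unique smallest valid adjustment set.

{K, W}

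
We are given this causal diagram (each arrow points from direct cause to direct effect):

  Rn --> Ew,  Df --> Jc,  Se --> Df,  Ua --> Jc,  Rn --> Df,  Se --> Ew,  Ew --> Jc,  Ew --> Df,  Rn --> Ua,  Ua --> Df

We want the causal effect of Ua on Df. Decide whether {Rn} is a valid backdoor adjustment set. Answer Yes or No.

Backdoor paths from Ua to Df (paths whose first edge points into Ua):
  P1: Ua <- Rn -> Ew <- Se -> Df
  P2: Ua <- Rn -> Ew -> Df
  P3: Ua <- Rn -> Ew -> Jc <- Df
  P4: Ua <- Rn -> Df
Condition 1 (no descendant of Ua in the set): holds — descendants of Ua are {Df, Jc}; none are in {Rn}.
Condition 2 (every backdoor path blocked by {Rn}):
  P1: blocked at fork node Rn ∈ conditioning set.
  P2: blocked at fork node Rn ∈ conditioning set.
  P3: blocked at fork node Rn ∈ conditioning set.
  P4: blocked at fork node Rn ∈ conditioning set.
{Rn} satisfies the backdoor criterion.

Yes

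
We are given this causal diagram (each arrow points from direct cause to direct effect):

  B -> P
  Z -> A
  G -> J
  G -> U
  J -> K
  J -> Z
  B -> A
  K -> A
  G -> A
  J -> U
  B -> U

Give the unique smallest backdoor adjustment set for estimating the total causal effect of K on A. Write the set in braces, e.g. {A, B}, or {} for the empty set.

Variables eligible for adjustment (non-descendants of K, excluding K and A): {B, G, J, P, U, Z}.
Backdoor paths from K to A:
  P1: K <- J <- G -> U <- B -> A
  P2: K <- J <- G -> A
  P3: K <- J -> Z -> A
  P4: K <- J -> U <- G -> A
  P5: K <- J -> U <- B -> A
The empty set is not sufficient: P2 (K <- J <- G -> A) has no collider blocking it and no conditioned non-collider, so it is open.
Try {J}:
  P1: blocked at chain node J ∈ conditioning set.
  P2: blocked at chain node J ∈ conditioning set.
  P3: blocked at fork node J ∈ conditioning set.
  P4: blocked at fork node J ∈ conditioning set.
  P5: blocked at fork node J ∈ conditioning set.
{J} contains no descendant of K and blocks every backdoor path.
No other singleton works — e.g. {G} leaves P3 open — so {J} is the unique smallest valid adjustment set.

{J}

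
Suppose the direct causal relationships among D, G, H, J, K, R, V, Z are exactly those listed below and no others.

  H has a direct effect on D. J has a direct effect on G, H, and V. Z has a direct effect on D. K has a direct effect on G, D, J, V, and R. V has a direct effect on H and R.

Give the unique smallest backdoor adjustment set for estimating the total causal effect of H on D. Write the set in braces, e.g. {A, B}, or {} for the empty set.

Variables eligible for adjustment (non-descendants of H, excluding H and D): {G, J, K, R, V, Z}.
Backdoor paths from H to D:
  P1: H <- J <- K -> D
  P2: H <- J -> V <- K -> D
  P3: H <- J -> V -> R <- K -> D
  P4: H <- J -> G <- K -> D
  P5: H <- V <- K -> D
  P6: H <- V <- J <- K -> D
  P7: H <- V <- J -> G <- K -> D
  P8: H <- V -> R <- K -> D
The empty set is not sufficient: P1 (H <- J <- K -> D) has no collider blocking it and no conditioned non-collider, so it is open.
Try {K}:
  P1: blocked at fork node K ∈ conditioning set.
  P2: blocked at collider V (neither it nor any descendant is in the conditioning set).
  P3: blocked at collider R (neither it nor any descendant is in the conditioning set).
  P4: blocked at collider G (neither it nor any descendant is in the conditioning set).
  P5: blocked at fork node K ∈ conditioning set.
  P6: blocked at fork node K ∈ conditioning set.
  P7: blocked at collider G (neither it nor any descendant is in the conditioning set).
  P8: blocked at collider R (neither it nor any descendant is in the conditioning set).
{K} contains no descendant of H and blocks every backdoor path.
No other singleton works — e.g. {J} leaves P5 open — so {K} is the unique smallest valid adjustment set.

{K}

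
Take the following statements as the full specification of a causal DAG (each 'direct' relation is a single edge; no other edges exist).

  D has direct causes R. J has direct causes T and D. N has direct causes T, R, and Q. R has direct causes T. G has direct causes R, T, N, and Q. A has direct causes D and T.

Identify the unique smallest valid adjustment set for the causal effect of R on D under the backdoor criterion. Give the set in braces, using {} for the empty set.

Variables eligible for adjustment (non-descendants of R, excluding R and D): {Q, T}.
Backdoor paths from R to D:
  P1: R <- T -> A <- D
  P2: R <- T -> J <- D
Each backdoor path contains an unconditioned collider, so every path is already blocked with the empty conditioning set:
  P1: blocked at collider A (neither it nor any descendant is in the conditioning set).
  P2: blocked at collider J (neither it nor any descendant is in the conditioning set).
The empty set is therefore the unique smallest valid set.

{}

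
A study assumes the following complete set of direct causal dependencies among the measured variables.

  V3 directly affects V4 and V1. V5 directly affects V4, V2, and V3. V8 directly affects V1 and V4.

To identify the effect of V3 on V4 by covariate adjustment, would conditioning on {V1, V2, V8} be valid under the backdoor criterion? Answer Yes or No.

No

Backdoor paths from V3 to V4 (paths whose first edge points into V3):
  P1: V3 <- V5 -> V4
Condition 1 (no descendant of V3 in the set): FAILS — V1 is a descendant of V3.
Condition 2 (every backdoor path blocked by {V1, V2, V8}):
  P1: open — no interior node is in the conditioning set.
{V1, V2, V8} does not satisfy the backdoor criterion.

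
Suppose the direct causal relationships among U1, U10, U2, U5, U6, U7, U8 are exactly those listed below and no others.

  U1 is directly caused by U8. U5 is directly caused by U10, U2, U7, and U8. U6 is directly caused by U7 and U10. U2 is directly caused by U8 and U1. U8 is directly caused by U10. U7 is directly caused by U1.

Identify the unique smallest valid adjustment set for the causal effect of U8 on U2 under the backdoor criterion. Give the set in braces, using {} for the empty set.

{}

Variables eligible for adjustment (non-descendants of U8, excluding U8 and U2): {U10}.
Backdoor paths from U8 to U2:
  P1: U8 <- U10 -> U6 <- U7 <- U1 -> U2
  P2: U8 <- U10 -> U6 <- U7 -> U5 <- U2
  P3: U8 <- U10 -> U5 <- U7 <- U1 -> U2
  P4: U8 <- U10 -> U5 <- U2
Each backdoor path contains an unconditioned collider, so every path is already blocked with the empty conditioning set:
  P1: blocked at collider U6 (neither it nor any descendant is in the conditioning set).
  P2: blocked at collider U6 (neither it nor any descendant is in the conditioning set).
  P3: blocked at collider U5 (neither it nor any descendant is in the conditioning set).
  P4: blocked at collider U5 (neither it nor any descendant is in the conditioning set).
The empty set is therefore the unique smallest valid set.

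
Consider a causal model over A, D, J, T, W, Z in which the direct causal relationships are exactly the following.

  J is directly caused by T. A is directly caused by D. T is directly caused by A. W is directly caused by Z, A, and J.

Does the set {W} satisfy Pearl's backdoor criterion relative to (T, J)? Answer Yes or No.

No

Backdoor paths from T to J (paths whose first edge points into T):
  P1: T <- A -> W <- J
Condition 1 (no descendant of T in the set): FAILS — W is a descendant of T.
Condition 2 (every backdoor path blocked by {W}):
  P1: open — collider(s) W are conditioned on (or have a conditioned descendant) and no non-collider on the path is in the set.
{W} does not satisfy the backdoor criterion.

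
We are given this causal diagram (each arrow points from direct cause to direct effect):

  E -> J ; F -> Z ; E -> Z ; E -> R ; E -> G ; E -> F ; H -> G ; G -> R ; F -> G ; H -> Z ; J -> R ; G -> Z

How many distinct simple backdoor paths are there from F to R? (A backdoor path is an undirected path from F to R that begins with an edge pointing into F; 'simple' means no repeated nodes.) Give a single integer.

A backdoor path from F to R is any simple undirected path whose first edge points into F (i.e. leaves F via a parent).
Parents of F: {E}.
Enumerating:
  P1: F <- E -> J -> R
  P2: F <- E -> G -> R
  P3: F <- E -> R
  P4: F <- E -> Z <- H -> G -> R
  P5: F <- E -> Z <- G -> R
That exhausts the simple backdoor paths. Count: 5.

5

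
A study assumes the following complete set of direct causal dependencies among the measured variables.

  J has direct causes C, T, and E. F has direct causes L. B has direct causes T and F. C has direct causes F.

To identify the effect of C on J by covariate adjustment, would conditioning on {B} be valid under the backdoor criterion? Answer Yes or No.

No

Backdoor paths from C to J (paths whose first edge points into C):
  P1: C <- F -> B <- T -> J
Condition 1 (no descendant of C in the set): holds — descendants of C are {J}; none are in {B}.
Condition 2 (every backdoor path blocked by {B}):
  P1: open — collider(s) B are conditioned on (or have a conditioned descendant) and no non-collider on the path is in the set.
{B} does not satisfy the backdoor criterion.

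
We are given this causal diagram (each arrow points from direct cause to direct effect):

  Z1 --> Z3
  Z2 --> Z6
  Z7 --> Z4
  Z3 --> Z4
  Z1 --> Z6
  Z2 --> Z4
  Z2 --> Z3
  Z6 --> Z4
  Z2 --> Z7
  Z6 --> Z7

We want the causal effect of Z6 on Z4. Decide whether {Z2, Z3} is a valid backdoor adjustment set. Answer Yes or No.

Backdoor paths from Z6 to Z4 (paths whose first edge points into Z6):
  P1: Z6 <- Z1 -> Z3 <- Z2 -> Z7 -> Z4
  P2: Z6 <- Z1 -> Z3 <- Z2 -> Z4
  P3: Z6 <- Z1 -> Z3 -> Z4
  P4: Z6 <- Z2 -> Z3 -> Z4
  P5: Z6 <- Z2 -> Z7 -> Z4
  P6: Z6 <- Z2 -> Z4
Condition 1 (no descendant of Z6 in the set): holds — descendants of Z6 are {Z4, Z7}; none are in {Z2, Z3}.
Condition 2 (every backdoor path blocked by {Z2, Z3}):
  P1: blocked at fork node Z2 ∈ conditioning set.
  P2: blocked at fork node Z2 ∈ conditioning set.
  P3: blocked at chain node Z3 ∈ conditioning set.
  P4: blocked at fork node Z2 ∈ conditioning set.
  P5: blocked at fork node Z2 ∈ conditioning set.
  P6: blocked at fork node Z2 ∈ conditioning set.
{Z2, Z3} satisfies the backdoor criterion.

Yes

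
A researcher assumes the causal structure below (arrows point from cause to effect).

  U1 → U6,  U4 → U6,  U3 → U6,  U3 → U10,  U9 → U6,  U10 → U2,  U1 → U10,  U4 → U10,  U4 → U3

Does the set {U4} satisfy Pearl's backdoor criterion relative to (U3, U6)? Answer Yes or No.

Backdoor paths from U3 to U6 (paths whose first edge points into U3):
  P1: U3 <- U4 -> U10 <- U1 -> U6
  P2: U3 <- U4 -> U6
Condition 1 (no descendant of U3 in the set): holds — descendants of U3 are {U10, U2, U6}; none are in {U4}.
Condition 2 (every backdoor path blocked by {U4}):
  P1: blocked at fork node U4 ∈ conditioning set.
  P2: blocked at fork node U4 ∈ conditioning set.
{U4} satisfies the backdoor criterion.

Yes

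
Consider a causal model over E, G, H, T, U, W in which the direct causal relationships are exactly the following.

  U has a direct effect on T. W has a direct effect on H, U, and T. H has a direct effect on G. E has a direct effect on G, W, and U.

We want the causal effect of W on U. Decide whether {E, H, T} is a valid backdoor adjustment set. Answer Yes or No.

Backdoor paths from W to U (paths whose first edge points into W):
  P1: W <- E -> U
Condition 1 (no descendant of W in the set): FAILS — H and T are descendants of W.
Condition 2 (every backdoor path blocked by {E, H, T}):
  P1: blocked at fork node E ∈ conditioning set.
{E, H, T} does not satisfy the backdoor criterion.

No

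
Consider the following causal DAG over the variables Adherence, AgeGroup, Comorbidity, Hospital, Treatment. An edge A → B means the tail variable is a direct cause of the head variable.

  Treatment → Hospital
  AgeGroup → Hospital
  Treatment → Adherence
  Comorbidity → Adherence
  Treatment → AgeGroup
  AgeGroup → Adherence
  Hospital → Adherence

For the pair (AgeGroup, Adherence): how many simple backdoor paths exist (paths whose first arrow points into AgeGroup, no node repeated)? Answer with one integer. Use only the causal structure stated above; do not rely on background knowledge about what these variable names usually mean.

A backdoor path from AgeGroup to Adherence is any simple undirected path whose first edge points into AgeGroup (i.e. leaves AgeGroup via a parent).
Parents of AgeGroup: {Treatment}.
Enumerating:
  P1: AgeGroup <- Treatment -> Hospital -> Adherence
  P2: AgeGroup <- Treatment -> Adherence
That exhausts the simple backdoor paths. Count: 2.

2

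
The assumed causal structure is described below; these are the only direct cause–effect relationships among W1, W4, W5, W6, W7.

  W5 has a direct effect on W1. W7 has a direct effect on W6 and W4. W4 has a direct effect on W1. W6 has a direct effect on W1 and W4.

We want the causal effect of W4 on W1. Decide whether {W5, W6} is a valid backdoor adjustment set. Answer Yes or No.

Backdoor paths from W4 to W1 (paths whose first edge points into W4):
  P1: W4 <- W7 -> W6 -> W1
  P2: W4 <- W6 -> W1
Condition 1 (no descendant of W4 in the set): holds — descendants of W4 are {W1}; none are in {W5, W6}.
Condition 2 (every backdoor path blocked by {W5, W6}):
  P1: blocked at chain node W6 ∈ conditioning set.
  P2: blocked at fork node W6 ∈ conditioning set.
{W5, W6} satisfies the backdoor criterion.

Yes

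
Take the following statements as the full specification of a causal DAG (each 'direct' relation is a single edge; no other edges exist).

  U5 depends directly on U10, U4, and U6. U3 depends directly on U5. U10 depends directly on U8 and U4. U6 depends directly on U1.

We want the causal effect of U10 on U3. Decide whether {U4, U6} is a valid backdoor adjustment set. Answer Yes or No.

Backdoor paths from U10 to U3 (paths whose first edge points into U10):
  P1: U10 <- U4 -> U5 -> U3
Condition 1 (no descendant of U10 in the set): holds — descendants of U10 are {U3, U5}; none are in {U4, U6}.
Condition 2 (every backdoor path blocked by {U4, U6}):
  P1: blocked at fork node U4 ∈ conditioning set.
{U4, U6} satisfies the backdoor criterion.

Yes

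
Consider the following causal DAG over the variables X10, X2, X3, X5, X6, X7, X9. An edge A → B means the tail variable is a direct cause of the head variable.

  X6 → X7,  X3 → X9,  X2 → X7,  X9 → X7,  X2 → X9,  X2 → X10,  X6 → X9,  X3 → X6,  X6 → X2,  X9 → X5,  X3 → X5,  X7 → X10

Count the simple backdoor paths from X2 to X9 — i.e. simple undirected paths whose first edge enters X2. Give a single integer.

4

A backdoor path from X2 to X9 is any simple undirected path whose first edge points into X2 (i.e. leaves X2 via a parent).
Parents of X2: {X6}.
Enumerating:
  P1: X2 <- X6 <- X3 -> X9
  P2: X2 <- X6 <- X3 -> X5 <- X9
  P3: X2 <- X6 -> X9
  P4: X2 <- X6 -> X7 <- X9
That exhausts the simple backdoor paths. Count: 4.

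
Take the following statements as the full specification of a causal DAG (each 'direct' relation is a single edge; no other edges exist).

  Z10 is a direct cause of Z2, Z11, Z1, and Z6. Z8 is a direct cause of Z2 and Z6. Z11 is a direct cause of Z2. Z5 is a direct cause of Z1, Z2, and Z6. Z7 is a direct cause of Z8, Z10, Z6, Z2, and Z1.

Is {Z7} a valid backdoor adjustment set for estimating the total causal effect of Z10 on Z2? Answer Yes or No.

Backdoor paths from Z10 to Z2 (paths whose first edge points into Z10):
  P1: Z10 <- Z7 -> Z8 -> Z6 <- Z5 -> Z2
  P2: Z10 <- Z7 -> Z8 -> Z2
  P3: Z10 <- Z7 -> Z1 <- Z5 -> Z6 <- Z8 -> Z2
  P4: Z10 <- Z7 -> Z1 <- Z5 -> Z2
  P5: Z10 <- Z7 -> Z6 <- Z5 -> Z2
  P6: Z10 <- Z7 -> Z6 <- Z8 -> Z2
  P7: Z10 <- Z7 -> Z2
Condition 1 (no descendant of Z10 in the set): holds — descendants of Z10 are {Z1, Z11, Z2, Z6}; none are in {Z7}.
Condition 2 (every backdoor path blocked by {Z7}):
  P1: blocked at fork node Z7 ∈ conditioning set.
  P2: blocked at fork node Z7 ∈ conditioning set.
  P3: blocked at fork node Z7 ∈ conditioning set.
  P4: blocked at fork node Z7 ∈ conditioning set.
  P5: blocked at fork node Z7 ∈ conditioning set.
  P6: blocked at fork node Z7 ∈ conditioning set.
  P7: blocked at fork node Z7 ∈ conditioning set.
{Z7} satisfies the backdoor criterion.

Yes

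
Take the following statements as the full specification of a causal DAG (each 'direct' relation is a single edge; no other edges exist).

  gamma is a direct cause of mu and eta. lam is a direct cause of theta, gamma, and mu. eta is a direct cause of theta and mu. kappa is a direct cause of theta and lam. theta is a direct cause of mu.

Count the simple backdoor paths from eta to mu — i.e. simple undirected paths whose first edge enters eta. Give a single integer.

A backdoor path from eta to mu is any simple undirected path whose first edge points into eta (i.e. leaves eta via a parent).
Parents of eta: {gamma}.
Enumerating:
  P1: eta <- gamma <- lam <- kappa -> theta -> mu
  P2: eta <- gamma <- lam -> theta -> mu
  P3: eta <- gamma <- lam -> mu
  P4: eta <- gamma -> mu
That exhausts the simple backdoor paths. Count: 4.

4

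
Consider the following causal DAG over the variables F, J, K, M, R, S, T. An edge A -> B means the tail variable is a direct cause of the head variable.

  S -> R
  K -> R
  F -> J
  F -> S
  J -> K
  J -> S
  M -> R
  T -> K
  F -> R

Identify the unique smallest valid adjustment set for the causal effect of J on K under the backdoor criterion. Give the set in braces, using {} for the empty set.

Variables eligible for adjustment (non-descendants of J, excluding J and K): {F, M, T}.
Backdoor paths from J to K:
  P1: J <- F -> S -> R <- K
  P2: J <- F -> R <- K
Each backdoor path contains an unconditioned collider, so every path is already blocked with the empty conditioning set:
  P1: blocked at collider R (neither it nor any descendant is in the conditioning set).
  P2: blocked at collider R (neither it nor any descendant is in the conditioning set).
The empty set is therefore the unique smallest valid set.

{}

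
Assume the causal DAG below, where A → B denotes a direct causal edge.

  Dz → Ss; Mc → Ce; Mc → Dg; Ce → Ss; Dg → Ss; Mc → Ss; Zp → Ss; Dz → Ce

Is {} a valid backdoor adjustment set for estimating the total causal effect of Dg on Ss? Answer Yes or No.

No

Backdoor paths from Dg to Ss (paths whose first edge points into Dg):
  P1: Dg <- Mc -> Ce <- Dz -> Ss
  P2: Dg <- Mc -> Ce -> Ss
  P3: Dg <- Mc -> Ss
Condition 1 (no descendant of Dg in the set): holds — descendants of Dg are {Ss}; none are in {}.
Condition 2 (every backdoor path blocked by {}):
  P1: blocked at collider Ce (neither it nor any descendant is in the conditioning set).
  P2: open — no interior node is in the conditioning set.
  P3: open — no interior node is in the conditioning set.
{} does not satisfy the backdoor criterion.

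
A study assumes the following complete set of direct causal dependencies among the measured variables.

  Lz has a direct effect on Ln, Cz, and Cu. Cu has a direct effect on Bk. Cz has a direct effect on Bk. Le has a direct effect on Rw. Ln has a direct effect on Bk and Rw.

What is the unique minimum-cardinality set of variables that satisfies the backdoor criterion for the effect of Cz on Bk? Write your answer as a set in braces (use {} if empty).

{Lz}

Variables eligible for adjustment (non-descendants of Cz, excluding Cz and Bk): {Cu, Le, Ln, Lz, Rw}.
Backdoor paths from Cz to Bk:
  P1: Cz <- Lz -> Cu -> Bk
  P2: Cz <- Lz -> Ln -> Bk
The empty set is not sufficient: P1 (Cz <- Lz -> Cu -> Bk) has no collider blocking it and no conditioned non-collider, so it is open.
Try {Lz}:
  P1: blocked at fork node Lz ∈ conditioning set.
  P2: blocked at fork node Lz ∈ conditioning set.
{Lz} contains no descendant of Cz and blocks every backdoor path.
No other singleton works — e.g. {Cu} leaves P2 open — so {Lz} is the unique smallest valid adjustment set.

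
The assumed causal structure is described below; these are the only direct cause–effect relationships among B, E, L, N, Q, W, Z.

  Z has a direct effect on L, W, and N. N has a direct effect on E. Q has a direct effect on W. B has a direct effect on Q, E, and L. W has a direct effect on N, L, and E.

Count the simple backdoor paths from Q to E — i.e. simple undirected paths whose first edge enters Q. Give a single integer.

A backdoor path from Q to E is any simple undirected path whose first edge points into Q (i.e. leaves Q via a parent).
Parents of Q: {B}.
Enumerating:
  P1: Q <- B -> L <- Z -> W -> N -> E
  P2: Q <- B -> L <- Z -> W -> E
  P3: Q <- B -> L <- Z -> N <- W -> E
  P4: Q <- B -> L <- Z -> N -> E
  P5: Q <- B -> L <- W <- Z -> N -> E
  P6: Q <- B -> L <- W -> N -> E
  P7: Q <- B -> L <- W -> E
  P8: Q <- B -> E
That exhausts the simple backdoor paths. Count: 8.

8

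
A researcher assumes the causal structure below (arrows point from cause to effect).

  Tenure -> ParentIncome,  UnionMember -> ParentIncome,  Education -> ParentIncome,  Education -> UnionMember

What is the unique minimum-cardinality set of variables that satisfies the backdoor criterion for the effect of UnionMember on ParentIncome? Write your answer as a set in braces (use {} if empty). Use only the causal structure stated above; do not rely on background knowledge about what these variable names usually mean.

Variables eligible for adjustment (non-descendants of UnionMember, excluding UnionMember and ParentIncome): {Education, Tenure}.
Backdoor paths from UnionMember to ParentIncome:
  P1: UnionMember <- Education -> ParentIncome
The empty set is not sufficient: P1 (UnionMember <- Education -> ParentIncome) has no collider blocking it and no conditioned non-collider, so it is open.
Try {Education}:
  P1: blocked at fork node Education ∈ conditioning set.
{Education} contains no descendant of UnionMember and blocks every backdoor path.
No other singleton works — e.g. {Tenure} leaves P1 open — so {Education} is the unique smallest valid adjustment set.

{Education}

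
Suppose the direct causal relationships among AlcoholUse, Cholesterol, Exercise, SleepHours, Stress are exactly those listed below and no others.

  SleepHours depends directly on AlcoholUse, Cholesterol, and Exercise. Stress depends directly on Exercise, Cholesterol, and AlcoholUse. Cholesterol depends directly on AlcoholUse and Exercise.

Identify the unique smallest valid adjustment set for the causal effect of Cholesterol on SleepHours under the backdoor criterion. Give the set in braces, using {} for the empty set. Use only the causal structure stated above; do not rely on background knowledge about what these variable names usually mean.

Variables eligible for adjustment (non-descendants of Cholesterol, excluding Cholesterol and SleepHours): {AlcoholUse, Exercise}.
Backdoor paths from Cholesterol to SleepHours:
  P1: Cholesterol <- AlcoholUse -> SleepHours
  P2: Cholesterol <- AlcoholUse -> Stress <- Exercise -> SleepHours
  P3: Cholesterol <- Exercise -> SleepHours
  P4: Cholesterol <- Exercise -> Stress <- AlcoholUse -> SleepHours
The empty set is not sufficient: P1 (Cholesterol <- AlcoholUse -> SleepHours) has no collider blocking it and no conditioned non-collider, so it is open.
Try {AlcoholUse, Exercise}:
  P1: blocked at fork node AlcoholUse ∈ conditioning set.
  P2: blocked at fork node AlcoholUse ∈ conditioning set.
  P3: blocked at fork node Exercise ∈ conditioning set.
  P4: blocked at fork node Exercise ∈ conditioning set.
{AlcoholUse, Exercise} contains no descendant of Cholesterol and blocks every backdoor path.
Every element of {AlcoholUse, Exercise} is needed (dropping AlcoholUse leaves P1 open; dropping Exercise leaves P3 open), so no proper subset is valid.
Among all size-2 subsets of the eligible variables, only {AlcoholUse, Exercise} blocks every backdoor path, so it is the unique smallest valid adjustment set.

{AlcoholUse, Exercise}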